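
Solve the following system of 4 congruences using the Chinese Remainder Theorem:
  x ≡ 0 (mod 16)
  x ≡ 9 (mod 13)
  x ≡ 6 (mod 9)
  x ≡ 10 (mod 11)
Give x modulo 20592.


Product of moduli M = 16 · 13 · 9 · 11 = 20592.
Merge one congruence at a time:
  Start: x ≡ 0 (mod 16).
  Combine with x ≡ 9 (mod 13); new modulus lcm = 208.
    Write x = 0 + 16·t and substitute into x ≡ 9 (mod 13): 16·t ≡ 9 − 0 = 9 (mod 13).
    Reduce coefficients mod 13: 3·t ≡ 9 (mod 13).
    The inverse of 3 mod 13 is 9 (since 3·9 = 27 = 2·13 + 1), so t ≡ 9·9 = 81 ≡ 3 (mod 13).
    Then x = 0 + 16·3 = 48, valid modulo lcm(16, 13) = 208: x ≡ 48 (mod 208).
  Combine with x ≡ 6 (mod 9); new modulus lcm = 1872.
    Write x = 48 + 208·t and substitute into x ≡ 6 (mod 9): 208·t ≡ 6 − 48 = -42 (mod 9).
    Reduce coefficients mod 9: 1·t ≡ 3 (mod 9).
    So t ≡ 3 (mod 9).
    Then x = 48 + 208·3 = 672, valid modulo lcm(208, 9) = 1872: x ≡ 672 (mod 1872).
  Combine with x ≡ 10 (mod 11); new modulus lcm = 20592.
    Write x = 672 + 1872·t and substitute into x ≡ 10 (mod 11): 1872·t ≡ 10 − 672 = -662 (mod 11).
    Reduce coefficients mod 11: 2·t ≡ 9 (mod 11).
    The inverse of 2 mod 11 is 6 (since 2·6 = 12 = 1·11 + 1), so t ≡ 6·9 = 54 ≡ 10 (mod 11).
    Then x = 672 + 1872·10 = 19392, valid modulo lcm(1872, 11) = 20592: x ≡ 19392 (mod 20592).
Verify against each original: 19392 mod 16 = 0, 19392 mod 13 = 9, 19392 mod 9 = 6, 19392 mod 11 = 10.

x ≡ 19392 (mod 20592).


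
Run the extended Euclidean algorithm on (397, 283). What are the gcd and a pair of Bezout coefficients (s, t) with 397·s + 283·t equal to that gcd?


Euclidean algorithm on (397, 283) — divide until remainder is 0:
  397 = 1 · 283 + 114
  283 = 2 · 114 + 55
  114 = 2 · 55 + 4
  55 = 13 · 4 + 3
  4 = 1 · 3 + 1
  3 = 3 · 1 + 0
gcd(397, 283) = 1.
Track Bezout coefficients alongside the remainders: start with r₀ = 397 = a·1 + b·0 (s = 1, t = 0) and r₁ = 283 = a·0 + b·1 (s = 0, t = 1); each new remainder r_{k+1} = r_{k-1} − q_k·r_k inherits s_{k+1} = s_{k-1} − q_k·s_k, t_{k+1} = t_{k-1} − q_k·t_k, so r_k = a·s_k + b·t_k at every step:
  q = 1: r = 114, s = 1 − 1·0 = 1, t = 0 − 1·1 = -1  (check: 397·1 + 283·(-1) = 114)
  q = 2: r = 55, s = 0 − 2·1 = -2, t = 1 − 2·(-1) = 3  (check: 397·(-2) + 283·3 = 55)
  q = 2: r = 4, s = 1 − 2·(-2) = 5, t = -1 − 2·3 = -7  (check: 397·5 + 283·(-7) = 4)
  q = 13: r = 3, s = -2 − 13·5 = -67, t = 3 − 13·(-7) = 94  (check: 397·(-67) + 283·94 = 3)
  q = 1: r = 1, s = 5 − 1·(-67) = 72, t = -7 − 1·94 = -101  (check: 397·72 + 283·(-101) = 1)
The row with r = 1 (the gcd) gives the Bezout coefficients s = 72, t = -101.
Result: 397 · (72) + 283 · (-101) = 1.

gcd(397, 283) = 1; s = 72, t = -101 (check: 397·72 + 283·(-101) = 1).


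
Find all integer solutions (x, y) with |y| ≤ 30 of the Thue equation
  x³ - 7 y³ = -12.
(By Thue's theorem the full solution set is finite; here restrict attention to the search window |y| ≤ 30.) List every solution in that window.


The equation is x³ - 7y³ = -12. For fixed y, x³ = 7·y³ − 12, so a solution requires the RHS to be a perfect cube.
Strategy: iterate y from -30 to 30, compute RHS = 7·y³ − 12, and check whether it is a (positive or negative) perfect cube.
Check small values of y:
  y = 0: RHS = -12 is not a perfect cube.
  y = 1: RHS = -5 is not a perfect cube.
  y = -1: RHS = -19 is not a perfect cube.
  y = 2: RHS = 44 is not a perfect cube.
  y = -2: RHS = -68 is not a perfect cube.
  y = 3: RHS = 177 is not a perfect cube.
  y = -3: RHS = -201 is not a perfect cube.
Continuing the search up to |y| = 30 finds no solutions either.
No (x, y) in the scanned range satisfies the equation.

No integer solutions with |y| ≤ 30.


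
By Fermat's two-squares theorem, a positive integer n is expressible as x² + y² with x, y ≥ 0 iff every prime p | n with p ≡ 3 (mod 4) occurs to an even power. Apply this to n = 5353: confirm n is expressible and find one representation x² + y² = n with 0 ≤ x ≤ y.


Step 1: Factor n = 5353 = 53 · 101.
Step 2: Check the mod-4 condition on each prime factor: 53 ≡ 1 (mod 4), exponent 1; 101 ≡ 1 (mod 4), exponent 1.
All primes ≡ 3 (mod 4) appear to even exponent (or don't appear), so by the two-squares theorem n IS expressible as a sum of two squares.
Step 3: Build a representation. Here n = 53 · 101 is a product of primes ≡ 1 (mod 4). Each prime p ≡ 1 (mod 4) is itself a sum of two squares; find a² by testing p − a² for a perfect square:
  53: 53 − 1² = 52, 53 − 2² = 49 = 7² ⇒ 53 = 2² + 7².
  101: 101 − 1² = 100 = 10² ⇒ 101 = 1² + 10².
  Combine using the Brahmagupta–Fibonacci identity (a² + b²)(c² + d²) = (ac − bd)² + (ad + bc)² = (ac + bd)² + (ad − bc)²:
  53 · 101 = 5353: from (2² + 7²)(1² + 10²), take (2·1 − 7·10, 2·10 + 7·1) = (2 − 70, 20 + 7) = (-68, 27); dropping signs (only squares matter) gives (68, 27); check 68² + 27² = 4624 + 729 = 5353 ✓.
Step 4: Order so x ≤ y and verify: 27² + 68² = 729 + 4624 = 5353 = n. ✓

n = 5353 = 27² + 68² (one valid representation with x ≤ y).


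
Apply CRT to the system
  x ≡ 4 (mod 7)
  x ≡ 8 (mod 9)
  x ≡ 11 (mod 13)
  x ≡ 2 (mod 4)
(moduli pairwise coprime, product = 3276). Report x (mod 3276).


Product of moduli M = 7 · 9 · 13 · 4 = 3276.
Merge one congruence at a time:
  Start: x ≡ 4 (mod 7).
  Combine with x ≡ 8 (mod 9); new modulus lcm = 63.
    Write x = 4 + 7·t and substitute into x ≡ 8 (mod 9): 7·t ≡ 8 − 4 = 4 (mod 9).
    The inverse of 7 mod 9 is 4 (since 7·4 = 28 = 3·9 + 1), so t ≡ 4·4 = 16 ≡ 7 (mod 9).
    Then x = 4 + 7·7 = 53, valid modulo lcm(7, 9) = 63: x ≡ 53 (mod 63).
  Combine with x ≡ 11 (mod 13); new modulus lcm = 819.
    Write x = 53 + 63·t and substitute into x ≡ 11 (mod 13): 63·t ≡ 11 − 53 = -42 (mod 13).
    Reduce coefficients mod 13: 11·t ≡ 10 (mod 13).
    The inverse of 11 mod 13 is 6 (since 11·6 = 66 = 5·13 + 1), so t ≡ 6·10 = 60 ≡ 8 (mod 13).
    Then x = 53 + 63·8 = 557, valid modulo lcm(63, 13) = 819: x ≡ 557 (mod 819).
  Combine with x ≡ 2 (mod 4); new modulus lcm = 3276.
    Write x = 557 + 819·t and substitute into x ≡ 2 (mod 4): 819·t ≡ 2 − 557 = -555 (mod 4).
    Reduce coefficients mod 4: 3·t ≡ 1 (mod 4).
    The inverse of 3 mod 4 is 3 (since 3·3 = 9 = 2·4 + 1), so t ≡ 3·1 = 3 ≡ 3 (mod 4).
    Then x = 557 + 819·3 = 3014, valid modulo lcm(819, 4) = 3276: x ≡ 3014 (mod 3276).
Verify against each original: 3014 mod 7 = 4, 3014 mod 9 = 8, 3014 mod 13 = 11, 3014 mod 4 = 2.

x ≡ 3014 (mod 3276).


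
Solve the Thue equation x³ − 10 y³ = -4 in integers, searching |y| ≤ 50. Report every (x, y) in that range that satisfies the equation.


The equation is x³ - 10y³ = -4. For fixed y, x³ = 10·y³ − 4, so a solution requires the RHS to be a perfect cube.
Strategy: iterate y from -50 to 50, compute RHS = 10·y³ − 4, and check whether it is a (positive or negative) perfect cube.
Check small values of y:
  y = 0: RHS = -4 is not a perfect cube.
  y = 1: RHS = 6 is not a perfect cube.
  y = -1: RHS = -14 is not a perfect cube.
  y = 2: RHS = 76 is not a perfect cube.
  y = -2: RHS = -84 is not a perfect cube.
  y = 3: RHS = 266 is not a perfect cube.
  y = -3: RHS = -274 is not a perfect cube.
Continuing the search up to |y| = 50 finds no solutions either.
No (x, y) in the scanned range satisfies the equation.

No integer solutions with |y| ≤ 50.


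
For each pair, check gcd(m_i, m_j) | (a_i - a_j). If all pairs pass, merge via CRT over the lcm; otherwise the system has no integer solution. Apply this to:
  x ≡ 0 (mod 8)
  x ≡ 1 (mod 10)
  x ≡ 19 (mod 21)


Moduli 8, 10, 21 are not pairwise coprime, so CRT works modulo lcm(m_i) when all pairwise compatibility conditions hold.
Pairwise compatibility: gcd(m_i, m_j) must divide a_i - a_j for every pair.
Merge one congruence at a time:
  Start: x ≡ 0 (mod 8).
  Combine with x ≡ 1 (mod 10): gcd(8, 10) = 2, and 1 - 0 = 1 is NOT divisible by 2.
    ⇒ system is inconsistent (no integer solution).

No solution (the system is inconsistent).


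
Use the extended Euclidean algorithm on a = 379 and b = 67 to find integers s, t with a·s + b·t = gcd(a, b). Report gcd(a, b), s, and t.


Euclidean algorithm on (379, 67) — divide until remainder is 0:
  379 = 5 · 67 + 44
  67 = 1 · 44 + 23
  44 = 1 · 23 + 21
  23 = 1 · 21 + 2
  21 = 10 · 2 + 1
  2 = 2 · 1 + 0
gcd(379, 67) = 1.
Track Bezout coefficients alongside the remainders: start with r₀ = 379 = a·1 + b·0 (s = 1, t = 0) and r₁ = 67 = a·0 + b·1 (s = 0, t = 1); each new remainder r_{k+1} = r_{k-1} − q_k·r_k inherits s_{k+1} = s_{k-1} − q_k·s_k, t_{k+1} = t_{k-1} − q_k·t_k, so r_k = a·s_k + b·t_k at every step:
  q = 5: r = 44, s = 1 − 5·0 = 1, t = 0 − 5·1 = -5  (check: 379·1 + 67·(-5) = 44)
  q = 1: r = 23, s = 0 − 1·1 = -1, t = 1 − 1·(-5) = 6  (check: 379·(-1) + 67·6 = 23)
  q = 1: r = 21, s = 1 − 1·(-1) = 2, t = -5 − 1·6 = -11  (check: 379·2 + 67·(-11) = 21)
  q = 1: r = 2, s = -1 − 1·2 = -3, t = 6 − 1·(-11) = 17  (check: 379·(-3) + 67·17 = 2)
  q = 10: r = 1, s = 2 − 10·(-3) = 32, t = -11 − 10·17 = -181  (check: 379·32 + 67·(-181) = 1)
The row with r = 1 (the gcd) gives the Bezout coefficients s = 32, t = -181.
Result: 379 · (32) + 67 · (-181) = 1.

gcd(379, 67) = 1; s = 32, t = -181 (check: 379·32 + 67·(-181) = 1).


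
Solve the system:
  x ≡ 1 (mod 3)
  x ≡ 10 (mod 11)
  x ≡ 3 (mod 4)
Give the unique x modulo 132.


Moduli 3, 11, 4 are pairwise coprime; by CRT there is a unique solution modulo M = 3 · 11 · 4 = 132.
Solve pairwise, accumulating the modulus:
  Start with x ≡ 1 (mod 3).
  Combine with x ≡ 10 (mod 11): since gcd(3, 11) = 1, we get a unique residue mod 33.
    Write x = 1 + 3·t and substitute into x ≡ 10 (mod 11): 3·t ≡ 10 − 1 = 9 (mod 11).
    The inverse of 3 mod 11 is 4 (since 3·4 = 12 = 1·11 + 1), so t ≡ 4·9 = 36 ≡ 3 (mod 11).
    Then x = 1 + 3·3 = 10, valid modulo lcm(3, 11) = 33: x ≡ 10 (mod 33).
  Combine with x ≡ 3 (mod 4): since gcd(33, 4) = 1, we get a unique residue mod 132.
    Write x = 10 + 33·t and substitute into x ≡ 3 (mod 4): 33·t ≡ 3 − 10 = -7 (mod 4).
    Reduce coefficients mod 4: 1·t ≡ 1 (mod 4).
    So t ≡ 1 (mod 4).
    Then x = 10 + 33·1 = 43, valid modulo lcm(33, 4) = 132: x ≡ 43 (mod 132).
Verify: 43 mod 3 = 1 ✓, 43 mod 11 = 10 ✓, 43 mod 4 = 3 ✓.

x ≡ 43 (mod 132).


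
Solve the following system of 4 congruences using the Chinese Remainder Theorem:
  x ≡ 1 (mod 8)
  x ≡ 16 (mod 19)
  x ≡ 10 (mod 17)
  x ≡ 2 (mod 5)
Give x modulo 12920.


Product of moduli M = 8 · 19 · 17 · 5 = 12920.
Merge one congruence at a time:
  Start: x ≡ 1 (mod 8).
  Combine with x ≡ 16 (mod 19); new modulus lcm = 152.
    Write x = 1 + 8·t and substitute into x ≡ 16 (mod 19): 8·t ≡ 16 − 1 = 15 (mod 19).
    The inverse of 8 mod 19 is 12 (since 8·12 = 96 = 5·19 + 1), so t ≡ 12·15 = 180 ≡ 9 (mod 19).
    Then x = 1 + 8·9 = 73, valid modulo lcm(8, 19) = 152: x ≡ 73 (mod 152).
  Combine with x ≡ 10 (mod 17); new modulus lcm = 2584.
    Write x = 73 + 152·t and substitute into x ≡ 10 (mod 17): 152·t ≡ 10 − 73 = -63 (mod 17).
    Reduce coefficients mod 17: 16·t ≡ 5 (mod 17).
    The inverse of 16 mod 17 is 16 (since 16·16 = 256 = 15·17 + 1), so t ≡ 16·5 = 80 ≡ 12 (mod 17).
    Then x = 73 + 152·12 = 1897, valid modulo lcm(152, 17) = 2584: x ≡ 1897 (mod 2584).
  Combine with x ≡ 2 (mod 5); new modulus lcm = 12920.
    Write x = 1897 + 2584·t and substitute into x ≡ 2 (mod 5): 2584·t ≡ 2 − 1897 = -1895 (mod 5).
    Reduce coefficients mod 5: 4·t ≡ 0 (mod 5).
    The inverse of 4 mod 5 is 4 (since 4·4 = 16 = 3·5 + 1), so t ≡ 4·0 = 0 ≡ 0 (mod 5).
    Then x = 1897 + 2584·0 = 1897, valid modulo lcm(2584, 5) = 12920: x ≡ 1897 (mod 12920).
Verify against each original: 1897 mod 8 = 1, 1897 mod 19 = 16, 1897 mod 17 = 10, 1897 mod 5 = 2.

x ≡ 1897 (mod 12920).


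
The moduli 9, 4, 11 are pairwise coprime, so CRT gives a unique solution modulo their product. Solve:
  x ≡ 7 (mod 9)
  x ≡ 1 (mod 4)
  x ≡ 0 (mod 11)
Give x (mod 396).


Moduli 9, 4, 11 are pairwise coprime; by CRT there is a unique solution modulo M = 9 · 4 · 11 = 396.
Solve pairwise, accumulating the modulus:
  Start with x ≡ 7 (mod 9).
  Combine with x ≡ 1 (mod 4): since gcd(9, 4) = 1, we get a unique residue mod 36.
    Write x = 7 + 9·t and substitute into x ≡ 1 (mod 4): 9·t ≡ 1 − 7 = -6 (mod 4).
    Reduce coefficients mod 4: 1·t ≡ 2 (mod 4).
    So t ≡ 2 (mod 4).
    Then x = 7 + 9·2 = 25, valid modulo lcm(9, 4) = 36: x ≡ 25 (mod 36).
  Combine with x ≡ 0 (mod 11): since gcd(36, 11) = 1, we get a unique residue mod 396.
    Write x = 25 + 36·t and substitute into x ≡ 0 (mod 11): 36·t ≡ 0 − 25 = -25 (mod 11).
    Reduce coefficients mod 11: 3·t ≡ 8 (mod 11).
    The inverse of 3 mod 11 is 4 (since 3·4 = 12 = 1·11 + 1), so t ≡ 4·8 = 32 ≡ 10 (mod 11).
    Then x = 25 + 36·10 = 385, valid modulo lcm(36, 11) = 396: x ≡ 385 (mod 396).
Verify: 385 mod 9 = 7 ✓, 385 mod 4 = 1 ✓, 385 mod 11 = 0 ✓.

x ≡ 385 (mod 396).


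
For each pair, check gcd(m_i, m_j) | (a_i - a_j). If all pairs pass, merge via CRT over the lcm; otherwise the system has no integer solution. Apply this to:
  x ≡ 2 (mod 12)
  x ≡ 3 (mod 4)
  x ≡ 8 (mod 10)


Moduli 12, 4, 10 are not pairwise coprime, so CRT works modulo lcm(m_i) when all pairwise compatibility conditions hold.
Pairwise compatibility: gcd(m_i, m_j) must divide a_i - a_j for every pair.
Merge one congruence at a time:
  Start: x ≡ 2 (mod 12).
  Combine with x ≡ 3 (mod 4): gcd(12, 4) = 4, and 3 - 2 = 1 is NOT divisible by 4.
    ⇒ system is inconsistent (no integer solution).

No solution (the system is inconsistent).


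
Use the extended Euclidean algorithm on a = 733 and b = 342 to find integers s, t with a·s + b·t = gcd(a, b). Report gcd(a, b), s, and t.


Euclidean algorithm on (733, 342) — divide until remainder is 0:
  733 = 2 · 342 + 49
  342 = 6 · 49 + 48
  49 = 1 · 48 + 1
  48 = 48 · 1 + 0
gcd(733, 342) = 1.
Track Bezout coefficients alongside the remainders: start with r₀ = 733 = a·1 + b·0 (s = 1, t = 0) and r₁ = 342 = a·0 + b·1 (s = 0, t = 1); each new remainder r_{k+1} = r_{k-1} − q_k·r_k inherits s_{k+1} = s_{k-1} − q_k·s_k, t_{k+1} = t_{k-1} − q_k·t_k, so r_k = a·s_k + b·t_k at every step:
  q = 2: r = 49, s = 1 − 2·0 = 1, t = 0 − 2·1 = -2  (check: 733·1 + 342·(-2) = 49)
  q = 6: r = 48, s = 0 − 6·1 = -6, t = 1 − 6·(-2) = 13  (check: 733·(-6) + 342·13 = 48)
  q = 1: r = 1, s = 1 − 1·(-6) = 7, t = -2 − 1·13 = -15  (check: 733·7 + 342·(-15) = 1)
The row with r = 1 (the gcd) gives the Bezout coefficients s = 7, t = -15.
Result: 733 · (7) + 342 · (-15) = 1.

gcd(733, 342) = 1; s = 7, t = -15 (check: 733·7 + 342·(-15) = 1).


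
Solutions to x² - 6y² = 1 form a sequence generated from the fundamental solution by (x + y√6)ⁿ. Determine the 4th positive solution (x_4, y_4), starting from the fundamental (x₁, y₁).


Step 1: Find the fundamental solution (x₁, y₁) of x² - 6y² = 1.
  Expand √6 as a continued fraction. a₀ = ⌊√6⌋ = 2; iterate m_{k+1} = d_k·a_k − m_k, d_{k+1} = (6 − m_{k+1}²)/d_k, a_{k+1} = ⌊(a₀ + m_{k+1})/d_{k+1}⌋ (starting m₀ = 0, d₀ = 1), with convergents p_k = a_k·p_{k-1} + p_{k-2}, q_k = a_k·q_{k-1} + q_{k-2} (p₋₁ = 1, q₋₁ = 0):
  k = 0: a₀ = 2; p₀/q₀ = 2/1; p₀² − 6·q₀² = 4 − 6 = -2.
  k = 1: m = 2, d = 2, a = ⌊(2 + 2)/2⌋ = 2; p/q = (2·2 + 1)/(2·1 + 0) = 5/2; p² − 6·q² = 25 − 24 = 1.
  The first convergent with p² − 6·q² = 1 gives the fundamental solution (x₁, y₁) = (5, 2).
Step 2: Apply the recurrence (x_{n+1}, y_{n+1}) = (x₁x_n + 6y₁y_n, x₁y_n + y₁x_n) repeatedly.
  From (x_1, y_1) = (5, 2): x_2 = 5·5 + 6·2·2 = 49; y_2 = 5·2 + 2·5 = 20.
  From (x_2, y_2) = (49, 20): x_3 = 5·49 + 6·2·20 = 485; y_3 = 5·20 + 2·49 = 198.
  From (x_3, y_3) = (485, 198): x_4 = 5·485 + 6·2·198 = 4801; y_4 = 5·198 + 2·485 = 1960.
Step 3: Verify x_4² - 6·y_4² = 23049601 - 23049600 = 1 (should be 1). ✓

(x_1, y_1) = (5, 2); (x_4, y_4) = (4801, 1960).


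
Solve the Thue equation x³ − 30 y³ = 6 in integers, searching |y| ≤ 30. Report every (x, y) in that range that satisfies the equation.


The equation is x³ - 30y³ = 6. For fixed y, x³ = 30·y³ + 6, so a solution requires the RHS to be a perfect cube.
Strategy: iterate y from -30 to 30, compute RHS = 30·y³ + 6, and check whether it is a (positive or negative) perfect cube.
Check small values of y:
  y = 0: RHS = 6 is not a perfect cube.
  y = 1: RHS = 36 is not a perfect cube.
  y = -1: RHS = -24 is not a perfect cube.
  y = 2: RHS = 246 is not a perfect cube.
  y = -2: RHS = -234 is not a perfect cube.
  y = 3: RHS = 816 is not a perfect cube.
  y = -3: RHS = -804 is not a perfect cube.
Continuing the search up to |y| = 30 finds no solutions either.
No (x, y) in the scanned range satisfies the equation.

No integer solutions with |y| ≤ 30.


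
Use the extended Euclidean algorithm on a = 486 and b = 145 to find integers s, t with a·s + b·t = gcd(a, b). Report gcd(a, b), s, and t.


Euclidean algorithm on (486, 145) — divide until remainder is 0:
  486 = 3 · 145 + 51
  145 = 2 · 51 + 43
  51 = 1 · 43 + 8
  43 = 5 · 8 + 3
  8 = 2 · 3 + 2
  3 = 1 · 2 + 1
  2 = 2 · 1 + 0
gcd(486, 145) = 1.
Track Bezout coefficients alongside the remainders: start with r₀ = 486 = a·1 + b·0 (s = 1, t = 0) and r₁ = 145 = a·0 + b·1 (s = 0, t = 1); each new remainder r_{k+1} = r_{k-1} − q_k·r_k inherits s_{k+1} = s_{k-1} − q_k·s_k, t_{k+1} = t_{k-1} − q_k·t_k, so r_k = a·s_k + b·t_k at every step:
  q = 3: r = 51, s = 1 − 3·0 = 1, t = 0 − 3·1 = -3  (check: 486·1 + 145·(-3) = 51)
  q = 2: r = 43, s = 0 − 2·1 = -2, t = 1 − 2·(-3) = 7  (check: 486·(-2) + 145·7 = 43)
  q = 1: r = 8, s = 1 − 1·(-2) = 3, t = -3 − 1·7 = -10  (check: 486·3 + 145·(-10) = 8)
  q = 5: r = 3, s = -2 − 5·3 = -17, t = 7 − 5·(-10) = 57  (check: 486·(-17) + 145·57 = 3)
  q = 2: r = 2, s = 3 − 2·(-17) = 37, t = -10 − 2·57 = -124  (check: 486·37 + 145·(-124) = 2)
  q = 1: r = 1, s = -17 − 1·37 = -54, t = 57 − 1·(-124) = 181  (check: 486·(-54) + 145·181 = 1)
The row with r = 1 (the gcd) gives the Bezout coefficients s = -54, t = 181.
Result: 486 · (-54) + 145 · (181) = 1.

gcd(486, 145) = 1; s = -54, t = 181 (check: 486·(-54) + 145·181 = 1).


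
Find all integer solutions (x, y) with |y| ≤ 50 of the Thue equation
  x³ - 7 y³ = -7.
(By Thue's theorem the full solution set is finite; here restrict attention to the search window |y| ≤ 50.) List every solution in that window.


The equation is x³ - 7y³ = -7. For fixed y, x³ = 7·y³ − 7, so a solution requires the RHS to be a perfect cube.
Strategy: iterate y from -50 to 50, compute RHS = 7·y³ − 7, and check whether it is a (positive or negative) perfect cube.
Check small values of y:
  y = 0: RHS = -7 is not a perfect cube.
  y = 1: RHS = 0 = (0)³ ⇒ x = 0 works.
  y = -1: RHS = -14 is not a perfect cube.
  y = 2: RHS = 49 is not a perfect cube.
  y = -2: RHS = -63 is not a perfect cube.
  y = 3: RHS = 182 is not a perfect cube.
  y = -3: RHS = -196 is not a perfect cube.
Continuing the search up to |y| = 50 finds no further solutions beyond those listed.
Collected solutions: (0, 1).

Solutions (with |y| ≤ 50): (0, 1).


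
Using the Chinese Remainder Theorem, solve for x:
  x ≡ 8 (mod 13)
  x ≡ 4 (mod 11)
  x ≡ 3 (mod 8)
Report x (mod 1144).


Moduli 13, 11, 8 are pairwise coprime; by CRT there is a unique solution modulo M = 13 · 11 · 8 = 1144.
Solve pairwise, accumulating the modulus:
  Start with x ≡ 8 (mod 13).
  Combine with x ≡ 4 (mod 11): since gcd(13, 11) = 1, we get a unique residue mod 143.
    Write x = 8 + 13·t and substitute into x ≡ 4 (mod 11): 13·t ≡ 4 − 8 = -4 (mod 11).
    Reduce coefficients mod 11: 2·t ≡ 7 (mod 11).
    The inverse of 2 mod 11 is 6 (since 2·6 = 12 = 1·11 + 1), so t ≡ 6·7 = 42 ≡ 9 (mod 11).
    Then x = 8 + 13·9 = 125, valid modulo lcm(13, 11) = 143: x ≡ 125 (mod 143).
  Combine with x ≡ 3 (mod 8): since gcd(143, 8) = 1, we get a unique residue mod 1144.
    Write x = 125 + 143·t and substitute into x ≡ 3 (mod 8): 143·t ≡ 3 − 125 = -122 (mod 8).
    Reduce coefficients mod 8: 7·t ≡ 6 (mod 8).
    The inverse of 7 mod 8 is 7 (since 7·7 = 49 = 6·8 + 1), so t ≡ 7·6 = 42 ≡ 2 (mod 8).
    Then x = 125 + 143·2 = 411, valid modulo lcm(143, 8) = 1144: x ≡ 411 (mod 1144).
Verify: 411 mod 13 = 8 ✓, 411 mod 11 = 4 ✓, 411 mod 8 = 3 ✓.

x ≡ 411 (mod 1144).


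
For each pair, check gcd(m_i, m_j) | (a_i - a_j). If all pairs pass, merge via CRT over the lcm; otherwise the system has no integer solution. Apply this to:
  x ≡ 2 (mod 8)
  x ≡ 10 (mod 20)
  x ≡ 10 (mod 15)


Moduli 8, 20, 15 are not pairwise coprime, so CRT works modulo lcm(m_i) when all pairwise compatibility conditions hold.
Pairwise compatibility: gcd(m_i, m_j) must divide a_i - a_j for every pair.
Merge one congruence at a time:
  Start: x ≡ 2 (mod 8).
  Combine with x ≡ 10 (mod 20): gcd(8, 20) = 4; 10 - 2 = 8, which IS divisible by 4, so compatible.
    Write x = 2 + 8·t and substitute into x ≡ 10 (mod 20): 8·t ≡ 10 − 2 = 8 (mod 20).
    Divide the congruence (and modulus) by g = 4: 2·t ≡ 2 (mod 5).
    The inverse of 2 mod 5 is 3 (since 2·3 = 6 = 1·5 + 1), so t ≡ 3·2 = 6 ≡ 1 (mod 5).
    Then x = 2 + 8·1 = 10, valid modulo lcm(8, 20) = 40: x ≡ 10 (mod 40).
  Combine with x ≡ 10 (mod 15): gcd(40, 15) = 5; 10 - 10 = 0, which IS divisible by 5, so compatible.
    Write x = 10 + 40·t and substitute into x ≡ 10 (mod 15): 40·t ≡ 10 − 10 = 0 (mod 15).
    Divide the congruence (and modulus) by g = 5: 8·t ≡ 0 (mod 3).
    Reduce coefficients mod 3: 2·t ≡ 0 (mod 3).
    The inverse of 2 mod 3 is 2 (since 2·2 = 4 = 1·3 + 1), so t ≡ 2·0 = 0 ≡ 0 (mod 3).
    Then x = 10 + 40·0 = 10, valid modulo lcm(40, 15) = 120: x ≡ 10 (mod 120).
Verify: 10 mod 8 = 2, 10 mod 20 = 10, 10 mod 15 = 10.

x ≡ 10 (mod 120).


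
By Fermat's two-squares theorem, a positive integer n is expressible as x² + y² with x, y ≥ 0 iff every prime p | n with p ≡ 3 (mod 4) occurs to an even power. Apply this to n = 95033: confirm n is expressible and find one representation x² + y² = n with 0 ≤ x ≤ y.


Step 1: Factor n = 95033 = 29^2 · 113.
Step 2: Check the mod-4 condition on each prime factor: 29 ≡ 1 (mod 4), exponent 2; 113 ≡ 1 (mod 4), exponent 1.
All primes ≡ 3 (mod 4) appear to even exponent (or don't appear), so by the two-squares theorem n IS expressible as a sum of two squares.
Step 3: Build a representation. Here n = 29 · 29 · 113 is a product of primes ≡ 1 (mod 4). Each prime p ≡ 1 (mod 4) is itself a sum of two squares; find a² by testing p − a² for a perfect square:
  29: 29 − 1² = 28, 29 − 2² = 25 = 5² ⇒ 29 = 2² + 5².
  113: 113 − 1² = 112, 113 − 2² = 109, 113 − 3² = 104, 113 − 4² = 97, 113 − 5² = 88, 113 − 6² = 77, 113 − 7² = 64 = 8² ⇒ 113 = 7² + 8².
  Combine using the Brahmagupta–Fibonacci identity (a² + b²)(c² + d²) = (ac − bd)² + (ad + bc)² = (ac + bd)² + (ad − bc)²:
  29 · 29 = 841: from (2² + 5²)(2² + 5²), take (2·2 − 5·5, 2·5 + 5·2) = (4 − 25, 10 + 10) = (-21, 20); dropping signs (only squares matter) gives (21, 20); check 21² + 20² = 441 + 400 = 841 ✓.
  841 · 113 = 95033: from (21² + 20²)(7² + 8²), take (21·7 − 20·8, 21·8 + 20·7) = (147 − 160, 168 + 140) = (-13, 308); dropping signs (only squares matter) gives (13, 308); check 13² + 308² = 169 + 94864 = 95033 ✓.
Step 4: Order so x ≤ y and verify: 13² + 308² = 169 + 94864 = 95033 = n. ✓

n = 95033 = 13² + 308² (one valid representation with x ≤ y).


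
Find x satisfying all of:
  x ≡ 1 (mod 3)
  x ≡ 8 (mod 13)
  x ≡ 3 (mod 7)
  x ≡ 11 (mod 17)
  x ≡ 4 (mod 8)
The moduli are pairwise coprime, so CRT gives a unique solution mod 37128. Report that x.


Product of moduli M = 3 · 13 · 7 · 17 · 8 = 37128.
Merge one congruence at a time:
  Start: x ≡ 1 (mod 3).
  Combine with x ≡ 8 (mod 13); new modulus lcm = 39.
    Write x = 1 + 3·t and substitute into x ≡ 8 (mod 13): 3·t ≡ 8 − 1 = 7 (mod 13).
    The inverse of 3 mod 13 is 9 (since 3·9 = 27 = 2·13 + 1), so t ≡ 9·7 = 63 ≡ 11 (mod 13).
    Then x = 1 + 3·11 = 34, valid modulo lcm(3, 13) = 39: x ≡ 34 (mod 39).
  Combine with x ≡ 3 (mod 7); new modulus lcm = 273.
    Write x = 34 + 39·t and substitute into x ≡ 3 (mod 7): 39·t ≡ 3 − 34 = -31 (mod 7).
    Reduce coefficients mod 7: 4·t ≡ 4 (mod 7).
    The inverse of 4 mod 7 is 2 (since 4·2 = 8 = 1·7 + 1), so t ≡ 2·4 = 8 ≡ 1 (mod 7).
    Then x = 34 + 39·1 = 73, valid modulo lcm(39, 7) = 273: x ≡ 73 (mod 273).
  Combine with x ≡ 11 (mod 17); new modulus lcm = 4641.
    Write x = 73 + 273·t and substitute into x ≡ 11 (mod 17): 273·t ≡ 11 − 73 = -62 (mod 17).
    Reduce coefficients mod 17: 1·t ≡ 6 (mod 17).
    So t ≡ 6 (mod 17).
    Then x = 73 + 273·6 = 1711, valid modulo lcm(273, 17) = 4641: x ≡ 1711 (mod 4641).
  Combine with x ≡ 4 (mod 8); new modulus lcm = 37128.
    Write x = 1711 + 4641·t and substitute into x ≡ 4 (mod 8): 4641·t ≡ 4 − 1711 = -1707 (mod 8).
    Reduce coefficients mod 8: 1·t ≡ 5 (mod 8).
    So t ≡ 5 (mod 8).
    Then x = 1711 + 4641·5 = 24916, valid modulo lcm(4641, 8) = 37128: x ≡ 24916 (mod 37128).
Verify against each original: 24916 mod 3 = 1, 24916 mod 13 = 8, 24916 mod 7 = 3, 24916 mod 17 = 11, 24916 mod 8 = 4.

x ≡ 24916 (mod 37128).


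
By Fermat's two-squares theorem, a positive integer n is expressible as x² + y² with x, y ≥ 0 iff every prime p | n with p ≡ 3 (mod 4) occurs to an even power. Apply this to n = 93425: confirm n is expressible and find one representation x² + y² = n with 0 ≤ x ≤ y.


Step 1: Factor n = 93425 = 5^2 · 37 · 101.
Step 2: Check the mod-4 condition on each prime factor: 5 ≡ 1 (mod 4), exponent 2; 37 ≡ 1 (mod 4), exponent 1; 101 ≡ 1 (mod 4), exponent 1.
All primes ≡ 3 (mod 4) appear to even exponent (or don't appear), so by the two-squares theorem n IS expressible as a sum of two squares.
Step 3: Build a representation. Group n = k² · m with k = 5 and m = 37 · 101 = 3737 (a product of primes ≡ 1 (mod 4)); a representation of m scales to one of n via (k·x)² + (k·y)² = k²(x² + y²). Each prime p ≡ 1 (mod 4) is itself a sum of two squares; find a² by testing p − a² for a perfect square:
  37: 37 − 1² = 36 = 6² ⇒ 37 = 1² + 6².
  101: 101 − 1² = 100 = 10² ⇒ 101 = 1² + 10².
  Combine using the Brahmagupta–Fibonacci identity (a² + b²)(c² + d²) = (ac − bd)² + (ad + bc)² = (ac + bd)² + (ad − bc)²:
  37 · 101 = 3737: from (1² + 6²)(1² + 10²), take (1·1 − 6·10, 1·10 + 6·1) = (1 − 60, 10 + 6) = (-59, 16); dropping signs (only squares matter) gives (59, 16); check 59² + 16² = 3481 + 256 = 3737 ✓.
  Scale by k = 5: (5·59, 5·16) = (295, 80).
Step 4: Order so x ≤ y and verify: 80² + 295² = 6400 + 87025 = 93425 = n. ✓

n = 93425 = 80² + 295² (one valid representation with x ≤ y).


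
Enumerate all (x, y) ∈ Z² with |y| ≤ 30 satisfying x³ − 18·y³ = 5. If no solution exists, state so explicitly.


The equation is x³ - 18y³ = 5. For fixed y, x³ = 18·y³ + 5, so a solution requires the RHS to be a perfect cube.
Strategy: iterate y from -30 to 30, compute RHS = 18·y³ + 5, and check whether it is a (positive or negative) perfect cube.
Check small values of y:
  y = 0: RHS = 5 is not a perfect cube.
  y = 1: RHS = 23 is not a perfect cube.
  y = -1: RHS = -13 is not a perfect cube.
  y = 2: RHS = 149 is not a perfect cube.
  y = -2: RHS = -139 is not a perfect cube.
  y = 3: RHS = 491 is not a perfect cube.
  y = -3: RHS = -481 is not a perfect cube.
Continuing the search up to |y| = 30 finds no solutions either.
No (x, y) in the scanned range satisfies the equation.

No integer solutions with |y| ≤ 30.


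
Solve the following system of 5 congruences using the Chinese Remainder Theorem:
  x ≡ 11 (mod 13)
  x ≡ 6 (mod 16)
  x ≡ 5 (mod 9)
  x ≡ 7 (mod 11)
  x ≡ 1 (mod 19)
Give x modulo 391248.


Product of moduli M = 13 · 16 · 9 · 11 · 19 = 391248.
Merge one congruence at a time:
  Start: x ≡ 11 (mod 13).
  Combine with x ≡ 6 (mod 16); new modulus lcm = 208.
    Write x = 11 + 13·t and substitute into x ≡ 6 (mod 16): 13·t ≡ 6 − 11 = -5 (mod 16).
    Reduce coefficients mod 16: 13·t ≡ 11 (mod 16).
    The inverse of 13 mod 16 is 5 (since 13·5 = 65 = 4·16 + 1), so t ≡ 5·11 = 55 ≡ 7 (mod 16).
    Then x = 11 + 13·7 = 102, valid modulo lcm(13, 16) = 208: x ≡ 102 (mod 208).
  Combine with x ≡ 5 (mod 9); new modulus lcm = 1872.
    Write x = 102 + 208·t and substitute into x ≡ 5 (mod 9): 208·t ≡ 5 − 102 = -97 (mod 9).
    Reduce coefficients mod 9: 1·t ≡ 2 (mod 9).
    So t ≡ 2 (mod 9).
    Then x = 102 + 208·2 = 518, valid modulo lcm(208, 9) = 1872: x ≡ 518 (mod 1872).
  Combine with x ≡ 7 (mod 11); new modulus lcm = 20592.
    Write x = 518 + 1872·t and substitute into x ≡ 7 (mod 11): 1872·t ≡ 7 − 518 = -511 (mod 11).
    Reduce coefficients mod 11: 2·t ≡ 6 (mod 11).
    The inverse of 2 mod 11 is 6 (since 2·6 = 12 = 1·11 + 1), so t ≡ 6·6 = 36 ≡ 3 (mod 11).
    Then x = 518 + 1872·3 = 6134, valid modulo lcm(1872, 11) = 20592: x ≡ 6134 (mod 20592).
  Combine with x ≡ 1 (mod 19); new modulus lcm = 391248.
    Write x = 6134 + 20592·t and substitute into x ≡ 1 (mod 19): 20592·t ≡ 1 − 6134 = -6133 (mod 19).
    Reduce coefficients mod 19: 15·t ≡ 4 (mod 19).
    The inverse of 15 mod 19 is 14 (since 15·14 = 210 = 11·19 + 1), so t ≡ 14·4 = 56 ≡ 18 (mod 19).
    Then x = 6134 + 20592·18 = 376790, valid modulo lcm(20592, 19) = 391248: x ≡ 376790 (mod 391248).
Verify against each original: 376790 mod 13 = 11, 376790 mod 16 = 6, 376790 mod 9 = 5, 376790 mod 11 = 7, 376790 mod 19 = 1.

x ≡ 376790 (mod 391248).


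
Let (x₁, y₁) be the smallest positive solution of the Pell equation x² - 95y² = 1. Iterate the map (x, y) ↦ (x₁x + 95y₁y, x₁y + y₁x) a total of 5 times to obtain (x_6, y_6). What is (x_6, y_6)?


Step 1: Find the fundamental solution (x₁, y₁) of x² - 95y² = 1.
  Expand √95 as a continued fraction. a₀ = ⌊√95⌋ = 9; iterate m_{k+1} = d_k·a_k − m_k, d_{k+1} = (95 − m_{k+1}²)/d_k, a_{k+1} = ⌊(a₀ + m_{k+1})/d_{k+1}⌋ (starting m₀ = 0, d₀ = 1), with convergents p_k = a_k·p_{k-1} + p_{k-2}, q_k = a_k·q_{k-1} + q_{k-2} (p₋₁ = 1, q₋₁ = 0):
  k = 0: a₀ = 9; p₀/q₀ = 9/1; p₀² − 95·q₀² = 81 − 95 = -14.
  k = 1: m = 9, d = 14, a = ⌊(9 + 9)/14⌋ = 1; p/q = (1·9 + 1)/(1·1 + 0) = 10/1; p² − 95·q² = 100 − 95 = 5.
  k = 2: m = 5, d = 5, a = ⌊(9 + 5)/5⌋ = 2; p/q = (2·10 + 9)/(2·1 + 1) = 29/3; p² − 95·q² = 841 − 855 = -14.
  k = 3: m = 5, d = 14, a = ⌊(9 + 5)/14⌋ = 1; p/q = (1·29 + 10)/(1·3 + 1) = 39/4; p² − 95·q² = 1521 − 1520 = 1.
  The first convergent with p² − 95·q² = 1 gives the fundamental solution (x₁, y₁) = (39, 4).
Step 2: Apply the recurrence (x_{n+1}, y_{n+1}) = (x₁x_n + 95y₁y_n, x₁y_n + y₁x_n) repeatedly.
  From (x_1, y_1) = (39, 4): x_2 = 39·39 + 95·4·4 = 3041; y_2 = 39·4 + 4·39 = 312.
  From (x_2, y_2) = (3041, 312): x_3 = 39·3041 + 95·4·312 = 237159; y_3 = 39·312 + 4·3041 = 24332.
  From (x_3, y_3) = (237159, 24332): x_4 = 39·237159 + 95·4·24332 = 18495361; y_4 = 39·24332 + 4·237159 = 1897584.
  From (x_4, y_4) = (18495361, 1897584): x_5 = 39·18495361 + 95·4·1897584 = 1442400999; y_5 = 39·1897584 + 4·18495361 = 147987220.
  From (x_5, y_5) = (1442400999, 147987220): x_6 = 39·1442400999 + 95·4·147987220 = 112488782561; y_6 = 39·147987220 + 4·1442400999 = 11541105576.
Step 3: Verify x_6² - 95·y_6² = 12653726202055937718721 - 12653726202055937718720 = 1 (should be 1). ✓

(x_1, y_1) = (39, 4); (x_6, y_6) = (112488782561, 11541105576).


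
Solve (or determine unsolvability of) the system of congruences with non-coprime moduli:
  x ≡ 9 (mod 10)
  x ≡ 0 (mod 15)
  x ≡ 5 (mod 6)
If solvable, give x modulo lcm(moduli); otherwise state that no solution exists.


Moduli 10, 15, 6 are not pairwise coprime, so CRT works modulo lcm(m_i) when all pairwise compatibility conditions hold.
Pairwise compatibility: gcd(m_i, m_j) must divide a_i - a_j for every pair.
Merge one congruence at a time:
  Start: x ≡ 9 (mod 10).
  Combine with x ≡ 0 (mod 15): gcd(10, 15) = 5, and 0 - 9 = -9 is NOT divisible by 5.
    ⇒ system is inconsistent (no integer solution).

No solution (the system is inconsistent).


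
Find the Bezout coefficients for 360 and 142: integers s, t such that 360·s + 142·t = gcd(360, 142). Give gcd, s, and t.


Euclidean algorithm on (360, 142) — divide until remainder is 0:
  360 = 2 · 142 + 76
  142 = 1 · 76 + 66
  76 = 1 · 66 + 10
  66 = 6 · 10 + 6
  10 = 1 · 6 + 4
  6 = 1 · 4 + 2
  4 = 2 · 2 + 0
gcd(360, 142) = 2.
Track Bezout coefficients alongside the remainders: start with r₀ = 360 = a·1 + b·0 (s = 1, t = 0) and r₁ = 142 = a·0 + b·1 (s = 0, t = 1); each new remainder r_{k+1} = r_{k-1} − q_k·r_k inherits s_{k+1} = s_{k-1} − q_k·s_k, t_{k+1} = t_{k-1} − q_k·t_k, so r_k = a·s_k + b·t_k at every step:
  q = 2: r = 76, s = 1 − 2·0 = 1, t = 0 − 2·1 = -2  (check: 360·1 + 142·(-2) = 76)
  q = 1: r = 66, s = 0 − 1·1 = -1, t = 1 − 1·(-2) = 3  (check: 360·(-1) + 142·3 = 66)
  q = 1: r = 10, s = 1 − 1·(-1) = 2, t = -2 − 1·3 = -5  (check: 360·2 + 142·(-5) = 10)
  q = 6: r = 6, s = -1 − 6·2 = -13, t = 3 − 6·(-5) = 33  (check: 360·(-13) + 142·33 = 6)
  q = 1: r = 4, s = 2 − 1·(-13) = 15, t = -5 − 1·33 = -38  (check: 360·15 + 142·(-38) = 4)
  q = 1: r = 2, s = -13 − 1·15 = -28, t = 33 − 1·(-38) = 71  (check: 360·(-28) + 142·71 = 2)
The row with r = 2 (the gcd) gives the Bezout coefficients s = -28, t = 71.
Result: 360 · (-28) + 142 · (71) = 2.

gcd(360, 142) = 2; s = -28, t = 71 (check: 360·(-28) + 142·71 = 2).


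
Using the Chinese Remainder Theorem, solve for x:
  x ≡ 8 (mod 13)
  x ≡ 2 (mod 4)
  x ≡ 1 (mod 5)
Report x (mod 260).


Moduli 13, 4, 5 are pairwise coprime; by CRT there is a unique solution modulo M = 13 · 4 · 5 = 260.
Solve pairwise, accumulating the modulus:
  Start with x ≡ 8 (mod 13).
  Combine with x ≡ 2 (mod 4): since gcd(13, 4) = 1, we get a unique residue mod 52.
    Write x = 8 + 13·t and substitute into x ≡ 2 (mod 4): 13·t ≡ 2 − 8 = -6 (mod 4).
    Reduce coefficients mod 4: 1·t ≡ 2 (mod 4).
    So t ≡ 2 (mod 4).
    Then x = 8 + 13·2 = 34, valid modulo lcm(13, 4) = 52: x ≡ 34 (mod 52).
  Combine with x ≡ 1 (mod 5): since gcd(52, 5) = 1, we get a unique residue mod 260.
    Write x = 34 + 52·t and substitute into x ≡ 1 (mod 5): 52·t ≡ 1 − 34 = -33 (mod 5).
    Reduce coefficients mod 5: 2·t ≡ 2 (mod 5).
    The inverse of 2 mod 5 is 3 (since 2·3 = 6 = 1·5 + 1), so t ≡ 3·2 = 6 ≡ 1 (mod 5).
    Then x = 34 + 52·1 = 86, valid modulo lcm(52, 5) = 260: x ≡ 86 (mod 260).
Verify: 86 mod 13 = 8 ✓, 86 mod 4 = 2 ✓, 86 mod 5 = 1 ✓.

x ≡ 86 (mod 260).


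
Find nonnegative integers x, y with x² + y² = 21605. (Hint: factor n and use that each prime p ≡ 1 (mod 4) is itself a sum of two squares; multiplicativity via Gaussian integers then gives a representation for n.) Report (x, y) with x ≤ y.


Step 1: Factor n = 21605 = 5 · 29 · 149.
Step 2: Check the mod-4 condition on each prime factor: 5 ≡ 1 (mod 4), exponent 1; 29 ≡ 1 (mod 4), exponent 1; 149 ≡ 1 (mod 4), exponent 1.
All primes ≡ 3 (mod 4) appear to even exponent (or don't appear), so by the two-squares theorem n IS expressible as a sum of two squares.
Step 3: Build a representation. Here n = 5 · 29 · 149 is a product of primes ≡ 1 (mod 4). Each prime p ≡ 1 (mod 4) is itself a sum of two squares; find a² by testing p − a² for a perfect square:
  5: 5 − 1² = 4 = 2² ⇒ 5 = 1² + 2².
  29: 29 − 1² = 28, 29 − 2² = 25 = 5² ⇒ 29 = 2² + 5².
  149: 149 − 1² = 148, 149 − 2² = 145, 149 − 3² = 140, 149 − 4² = 133, 149 − 5² = 124, 149 − 6² = 113, 149 − 7² = 100 = 10² ⇒ 149 = 7² + 10².
  Combine using the Brahmagupta–Fibonacci identity (a² + b²)(c² + d²) = (ac − bd)² + (ad + bc)² = (ac + bd)² + (ad − bc)²:
  5 · 29 = 145: from (1² + 2²)(2² + 5²), take (1·2 − 2·5, 1·5 + 2·2) = (2 − 10, 5 + 4) = (-8, 9); dropping signs (only squares matter) gives (8, 9); check 8² + 9² = 64 + 81 = 145 ✓.
  145 · 149 = 21605: from (8² + 9²)(7² + 10²), take (8·7 − 9·10, 8·10 + 9·7) = (56 − 90, 80 + 63) = (-34, 143); dropping signs (only squares matter) gives (34, 143); check 34² + 143² = 1156 + 20449 = 21605 ✓.
Step 4: Order so x ≤ y and verify: 34² + 143² = 1156 + 20449 = 21605 = n. ✓

n = 21605 = 34² + 143² (one valid representation with x ≤ y).


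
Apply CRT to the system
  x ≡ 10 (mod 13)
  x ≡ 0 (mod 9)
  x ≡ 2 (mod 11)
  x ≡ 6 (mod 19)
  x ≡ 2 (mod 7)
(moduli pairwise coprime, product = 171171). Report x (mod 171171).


Product of moduli M = 13 · 9 · 11 · 19 · 7 = 171171.
Merge one congruence at a time:
  Start: x ≡ 10 (mod 13).
  Combine with x ≡ 0 (mod 9); new modulus lcm = 117.
    Write x = 10 + 13·t and substitute into x ≡ 0 (mod 9): 13·t ≡ 0 − 10 = -10 (mod 9).
    Reduce coefficients mod 9: 4·t ≡ 8 (mod 9).
    The inverse of 4 mod 9 is 7 (since 4·7 = 28 = 3·9 + 1), so t ≡ 7·8 = 56 ≡ 2 (mod 9).
    Then x = 10 + 13·2 = 36, valid modulo lcm(13, 9) = 117: x ≡ 36 (mod 117).
  Combine with x ≡ 2 (mod 11); new modulus lcm = 1287.
    Write x = 36 + 117·t and substitute into x ≡ 2 (mod 11): 117·t ≡ 2 − 36 = -34 (mod 11).
    Reduce coefficients mod 11: 7·t ≡ 10 (mod 11).
    The inverse of 7 mod 11 is 8 (since 7·8 = 56 = 5·11 + 1), so t ≡ 8·10 = 80 ≡ 3 (mod 11).
    Then x = 36 + 117·3 = 387, valid modulo lcm(117, 11) = 1287: x ≡ 387 (mod 1287).
  Combine with x ≡ 6 (mod 19); new modulus lcm = 24453.
    Write x = 387 + 1287·t and substitute into x ≡ 6 (mod 19): 1287·t ≡ 6 − 387 = -381 (mod 19).
    Reduce coefficients mod 19: 14·t ≡ 18 (mod 19).
    The inverse of 14 mod 19 is 15 (since 14·15 = 210 = 11·19 + 1), so t ≡ 15·18 = 270 ≡ 4 (mod 19).
    Then x = 387 + 1287·4 = 5535, valid modulo lcm(1287, 19) = 24453: x ≡ 5535 (mod 24453).
  Combine with x ≡ 2 (mod 7); new modulus lcm = 171171.
    Write x = 5535 + 24453·t and substitute into x ≡ 2 (mod 7): 24453·t ≡ 2 − 5535 = -5533 (mod 7).
    Reduce coefficients mod 7: 2·t ≡ 4 (mod 7).
    The inverse of 2 mod 7 is 4 (since 2·4 = 8 = 1·7 + 1), so t ≡ 4·4 = 16 ≡ 2 (mod 7).
    Then x = 5535 + 24453·2 = 54441, valid modulo lcm(24453, 7) = 171171: x ≡ 54441 (mod 171171).
Verify against each original: 54441 mod 13 = 10, 54441 mod 9 = 0, 54441 mod 11 = 2, 54441 mod 19 = 6, 54441 mod 7 = 2.

x ≡ 54441 (mod 171171).


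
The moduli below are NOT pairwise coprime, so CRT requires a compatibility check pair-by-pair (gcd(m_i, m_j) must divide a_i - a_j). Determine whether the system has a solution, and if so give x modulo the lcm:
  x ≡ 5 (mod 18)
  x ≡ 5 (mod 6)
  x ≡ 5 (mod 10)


Moduli 18, 6, 10 are not pairwise coprime, so CRT works modulo lcm(m_i) when all pairwise compatibility conditions hold.
Pairwise compatibility: gcd(m_i, m_j) must divide a_i - a_j for every pair.
Merge one congruence at a time:
  Start: x ≡ 5 (mod 18).
  Combine with x ≡ 5 (mod 6): gcd(18, 6) = 6; 5 - 5 = 0, which IS divisible by 6, so compatible.
    Write x = 5 + 18·t and substitute into x ≡ 5 (mod 6): 18·t ≡ 5 − 5 = 0 (mod 6).
    Divide the congruence (and modulus) by g = 6: 3·t ≡ 0 (mod 1).
    Modulo 1 every t works; take t = 0.
    Then x = 5 + 18·0 = 5, valid modulo lcm(18, 6) = 18: x ≡ 5 (mod 18).
  Combine with x ≡ 5 (mod 10): gcd(18, 10) = 2; 5 - 5 = 0, which IS divisible by 2, so compatible.
    Write x = 5 + 18·t and substitute into x ≡ 5 (mod 10): 18·t ≡ 5 − 5 = 0 (mod 10).
    Divide the congruence (and modulus) by g = 2: 9·t ≡ 0 (mod 5).
    Reduce coefficients mod 5: 4·t ≡ 0 (mod 5).
    The inverse of 4 mod 5 is 4 (since 4·4 = 16 = 3·5 + 1), so t ≡ 4·0 = 0 ≡ 0 (mod 5).
    Then x = 5 + 18·0 = 5, valid modulo lcm(18, 10) = 90: x ≡ 5 (mod 90).
Verify: 5 mod 18 = 5, 5 mod 6 = 5, 5 mod 10 = 5.

x ≡ 5 (mod 90).
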